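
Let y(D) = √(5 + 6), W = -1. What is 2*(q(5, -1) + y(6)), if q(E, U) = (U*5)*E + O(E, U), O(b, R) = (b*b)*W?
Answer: -100 + 2*√11 ≈ -93.367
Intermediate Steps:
y(D) = √11
O(b, R) = -b² (O(b, R) = (b*b)*(-1) = b²*(-1) = -b²)
q(E, U) = -E² + 5*E*U (q(E, U) = (U*5)*E - E² = (5*U)*E - E² = 5*E*U - E² = -E² + 5*E*U)
2*(q(5, -1) + y(6)) = 2*(5*(-1*5 + 5*(-1)) + √11) = 2*(5*(-5 - 5) + √11) = 2*(5*(-10) + √11) = 2*(-50 + √11) = -100 + 2*√11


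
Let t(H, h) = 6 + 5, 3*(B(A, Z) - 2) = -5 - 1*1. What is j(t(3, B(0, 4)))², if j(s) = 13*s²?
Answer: 2474329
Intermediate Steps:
B(A, Z) = 0 (B(A, Z) = 2 + (-5 - 1*1)/3 = 2 + (-5 - 1)/3 = 2 + (⅓)*(-6) = 2 - 2 = 0)
t(H, h) = 11
j(t(3, B(0, 4)))² = (13*11²)² = (13*121)² = 1573² = 2474329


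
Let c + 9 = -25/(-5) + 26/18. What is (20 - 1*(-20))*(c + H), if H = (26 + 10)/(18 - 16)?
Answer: 5560/9 ≈ 617.78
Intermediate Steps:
H = 18 (H = 36/2 = 36*(½) = 18)
c = -23/9 (c = -9 + (-25/(-5) + 26/18) = -9 + (-25*(-⅕) + 26*(1/18)) = -9 + (5 + 13/9) = -9 + 58/9 = -23/9 ≈ -2.5556)
(20 - 1*(-20))*(c + H) = (20 - 1*(-20))*(-23/9 + 18) = (20 + 20)*(139/9) = 40*(139/9) = 5560/9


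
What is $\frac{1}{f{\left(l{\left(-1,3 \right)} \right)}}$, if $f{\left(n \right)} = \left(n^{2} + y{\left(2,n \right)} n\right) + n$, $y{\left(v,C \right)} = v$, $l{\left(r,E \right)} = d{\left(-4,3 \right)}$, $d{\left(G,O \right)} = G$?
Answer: $\frac{1}{4} \approx 0.25$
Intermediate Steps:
$l{\left(r,E \right)} = -4$
$f{\left(n \right)} = n^{2} + 3 n$ ($f{\left(n \right)} = \left(n^{2} + 2 n\right) + n = n^{2} + 3 n$)
$\frac{1}{f{\left(l{\left(-1,3 \right)} \right)}} = \frac{1}{\left(-4\right) \left(3 - 4\right)} = \frac{1}{\left(-4\right) \left(-1\right)} = \frac{1}{4}$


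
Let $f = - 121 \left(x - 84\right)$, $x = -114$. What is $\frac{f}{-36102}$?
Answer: $- \frac{363}{547} \approx -0.66362$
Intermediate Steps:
$f = 23958$ ($f = - 121 \left(-114 - 84\right) = \left(-121\right) \left(-198\right) = 23958$)
$\frac{f}{-36102} = \frac{23958}{-36102} = 23958 \left(- \frac{1}{36102}\right) = - \frac{363}{547}$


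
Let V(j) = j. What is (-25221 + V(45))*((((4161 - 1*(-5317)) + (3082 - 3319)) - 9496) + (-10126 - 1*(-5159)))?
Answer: 131469072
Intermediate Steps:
(-25221 + V(45))*((((4161 - 1*(-5317)) + (3082 - 3319)) - 9496) + (-10126 - 1*(-5159))) = (-25221 + 45)*((((4161 - 1*(-5317)) + (3082 - 3319)) - 9496) + (-10126 - 1*(-5159))) = -25176*((((4161 + 5317) - 237) - 9496) + (-10126 + 5159)) = -25176*(((9478 - 237) - 9496) - 4967) = -25176*((9241 - 9496) - 4967) = -25176*(-255 - 4967) = -25176*(-5222) = 131469072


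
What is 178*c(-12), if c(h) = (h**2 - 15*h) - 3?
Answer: 57138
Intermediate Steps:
c(h) = -3 + h**2 - 15*h
178*c(-12) = 178*(-3 + (-12)**2 - 15*(-12)) = 178*(-3 + 144 + 180) = 178*321 = 57138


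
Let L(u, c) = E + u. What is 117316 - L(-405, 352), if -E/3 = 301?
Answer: 118624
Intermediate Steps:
E = -903 (E = -3*301 = -903)
L(u, c) = -903 + u
117316 - L(-405, 352) = 117316 - (-903 - 405) = 117316 - 1*(-1308) = 117316 + 1308 = 118624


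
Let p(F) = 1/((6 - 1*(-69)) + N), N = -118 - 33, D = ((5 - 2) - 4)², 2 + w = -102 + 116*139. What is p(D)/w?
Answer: -1/1217520 ≈ -8.2134e-7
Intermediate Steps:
w = 16020 (w = -2 + (-102 + 116*139) = -2 + (-102 + 16124) = -2 + 16022 = 16020)
D = 1 (D = (3 - 4)² = (-1)² = 1)
N = -151
p(F) = -1/76 (p(F) = 1/((6 - 1*(-69)) - 151) = 1/((6 + 69) - 151) = 1/(75 - 151) = 1/(-76) = -1/76)
p(D)/w = -1/76/16020 = -1/76*1/16020 = -1/1217520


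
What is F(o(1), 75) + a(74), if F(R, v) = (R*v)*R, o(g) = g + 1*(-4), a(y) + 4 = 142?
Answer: 813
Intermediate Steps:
a(y) = 138 (a(y) = -4 + 142 = 138)
o(g) = -4 + g (o(g) = g - 4 = -4 + g)
F(R, v) = v*R**2
F(o(1), 75) + a(74) = 75*(-4 + 1)**2 + 138 = 75*(-3)**2 + 138 = 75*9 + 138 = 675 + 138 = 813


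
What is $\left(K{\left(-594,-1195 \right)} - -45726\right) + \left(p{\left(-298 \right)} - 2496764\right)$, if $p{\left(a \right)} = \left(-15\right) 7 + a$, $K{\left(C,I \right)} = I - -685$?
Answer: $-2451951$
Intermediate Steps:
$K{\left(C,I \right)} = 685 + I$ ($K{\left(C,I \right)} = I + 685 = 685 + I$)
$p{\left(a \right)} = -105 + a$
$\left(K{\left(-594,-1195 \right)} - -45726\right) + \left(p{\left(-298 \right)} - 2496764\right) = \left(\left(685 - 1195\right) - -45726\right) - 2497167 = \left(-510 + 45726\right) - 2497167 = 45216 - 2497167 = -2451951$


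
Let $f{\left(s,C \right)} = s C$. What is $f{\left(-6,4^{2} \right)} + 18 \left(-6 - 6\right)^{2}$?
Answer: $2496$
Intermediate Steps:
$f{\left(s,C \right)} = C s$
$f{\left(-6,4^{2} \right)} + 18 \left(-6 - 6\right)^{2} = 4^{2} \left(-6\right) + 18 \left(-6 - 6\right)^{2} = 16 \left(-6\right) + 18 \left(-12\right)^{2} = -96 + 18 \cdot 144 = -96 + 2592 = 2496$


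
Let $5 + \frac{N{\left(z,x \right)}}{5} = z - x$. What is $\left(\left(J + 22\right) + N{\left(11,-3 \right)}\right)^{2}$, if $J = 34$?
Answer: $10201$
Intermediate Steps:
$N{\left(z,x \right)} = -25 - 5 x + 5 z$ ($N{\left(z,x \right)} = -25 + 5 \left(z - x\right) = -25 - \left(- 5 z + 5 x\right) = -25 - 5 x + 5 z$)
$\left(\left(J + 22\right) + N{\left(11,-3 \right)}\right)^{2} = \left(\left(34 + 22\right) - -45\right)^{2} = \left(56 + \left(-25 + 15 + 55\right)\right)^{2} = \left(56 + 45\right)^{2} = 101^{2} = 10201$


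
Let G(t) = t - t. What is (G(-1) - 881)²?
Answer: 776161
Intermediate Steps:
G(t) = 0
(G(-1) - 881)² = (0 - 881)² = (-881)² = 776161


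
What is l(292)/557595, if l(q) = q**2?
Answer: 85264/557595 ≈ 0.15291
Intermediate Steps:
l(292)/557595 = 292**2/557595 = 85264*(1/557595) = 85264/557595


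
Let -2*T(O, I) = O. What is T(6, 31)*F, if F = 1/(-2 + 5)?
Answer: -1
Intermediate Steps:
T(O, I) = -O/2
F = 1/3 ≈ 0.33333
T(6, 31)*F = -1/2*6*(1/3) = -3*1/3 = -1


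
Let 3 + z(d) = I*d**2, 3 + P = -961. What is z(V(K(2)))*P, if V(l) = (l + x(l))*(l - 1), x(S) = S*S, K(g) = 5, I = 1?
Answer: -13878708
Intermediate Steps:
P = -964 (P = -3 - 961 = -964)
x(S) = S**2
V(l) = (-1 + l)*(l + l**2) (V(l) = (l + l**2)*(l - 1) = (l + l**2)*(-1 + l) = (-1 + l)*(l + l**2))
z(d) = -3 + d**2 (z(d) = -3 + 1*d**2 = -3 + d**2)
z(V(K(2)))*P = (-3 + (5**3 - 1*5)**2)*(-964) = (-3 + (125 - 5)**2)*(-964) = (-3 + 120**2)*(-964) = (-3 + 14400)*(-964) = 14397*(-964) = -13878708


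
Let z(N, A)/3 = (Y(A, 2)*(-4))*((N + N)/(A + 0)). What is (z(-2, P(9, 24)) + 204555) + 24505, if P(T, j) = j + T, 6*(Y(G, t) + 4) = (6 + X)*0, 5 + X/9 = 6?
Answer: 2519596/11 ≈ 2.2905e+5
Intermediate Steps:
X = 9 (X = -45 + 9*6 = -45 + 54 = 9)
Y(G, t) = -4 (Y(G, t) = -4 + ((6 + 9)*0)/6 = -4 + (15*0)/6 = -4 + (1/6)*0 = -4 + 0 = -4)
P(T, j) = T + j
z(N, A) = 96*N/A (z(N, A) = 3*((-4*(-4))*((N + N)/(A + 0))) = 3*(16*((2*N)/A)) = 3*(16*(2*N/A)) = 3*(32*N/A) = 96*N/A)
(z(-2, P(9, 24)) + 204555) + 24505 = (96*(-2)/(9 + 24) + 204555) + 24505 = (96*(-2)/33 + 204555) + 24505 = (96*(-2)*(1/33) + 204555) + 24505 = (-64/11 + 204555) + 24505 = 2250041/11 + 24505 = 2519596/11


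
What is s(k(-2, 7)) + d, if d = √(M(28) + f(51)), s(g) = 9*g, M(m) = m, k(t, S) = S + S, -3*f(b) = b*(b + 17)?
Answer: 126 + 2*I*√282 ≈ 126.0 + 33.586*I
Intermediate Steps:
f(b) = -b*(17 + b)/3 (f(b) = -b*(b + 17)/3 = -b*(17 + b)/3)
k(t, S) = 2*S
d = 2*I*√282 (d = √(28 - ⅓*51*(17 + 51)) = √(28 - ⅓*51*68) = √(28 - 1156) = √(-1128) = 2*I*√282 ≈ 33.586*I)
s(k(-2, 7)) + d = 9*(2*7) + 2*I*√282 = 9*14 + 2*I*√282 = 126 + 2*I*√282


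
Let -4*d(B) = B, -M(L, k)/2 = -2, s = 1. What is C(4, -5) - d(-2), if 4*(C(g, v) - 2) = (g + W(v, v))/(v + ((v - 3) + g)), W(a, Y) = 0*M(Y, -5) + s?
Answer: 49/36 ≈ 1.3611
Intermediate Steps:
M(L, k) = 4 (M(L, k) = -2*(-2) = 4)
d(B) = -B/4
W(a, Y) = 1 (W(a, Y) = 0*4 + 1 = 0 + 1 = 1)
C(g, v) = 2 + (1 + g)/(4*(-3 + g + 2*v)) (C(g, v) = 2 + ((g + 1)/(v + ((v - 3) + g)))/4 = 2 + ((1 + g)/(v + ((-3 + v) + g)))/4 = 2 + ((1 + g)/(v + (-3 + g + v)))/4 = 2 + ((1 + g)/(-3 + g + 2*v))/4 = 2 + (1 + g)/(4*(-3 + g + 2*v)))
C(4, -5) - d(-2) = (-23 + 9*4 + 16*(-5))/(4*(-3 + 4 + 2*(-5))) - (-1)*(-2)/4 = (-23 + 36 - 80)/(4*(-3 + 4 - 10)) - 1*1/2 = (1/4)*(-67)/(-9) - 1/2 = (1/4)*(-1/9)*(-67) - 1/2 = 67/36 - 1/2 = 49/36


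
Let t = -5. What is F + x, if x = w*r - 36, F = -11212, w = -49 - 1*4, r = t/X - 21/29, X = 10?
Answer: -648621/58 ≈ -11183.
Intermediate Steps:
r = -71/58 (r = -5/10 - 21/29 = -5*1/10 - 21*1/29 = -1/2 - 21/29 = -71/58 ≈ -1.2241)
w = -53 (w = -49 - 4 = -53)
x = 1675/58 (x = -53*(-71/58) - 36 = 3763/58 - 36 = 1675/58 ≈ 28.879)
F + x = -11212 + 1675/58 = -648621/58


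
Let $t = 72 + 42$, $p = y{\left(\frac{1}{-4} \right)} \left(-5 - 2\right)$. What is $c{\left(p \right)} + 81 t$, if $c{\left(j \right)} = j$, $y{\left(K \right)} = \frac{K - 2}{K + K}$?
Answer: $\frac{18405}{2} \approx 9202.5$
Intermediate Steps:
$y{\left(K \right)} = \frac{-2 + K}{2 K}$
$p = - \frac{63}{2}$ ($p = \frac{-2 + \frac{1}{-4}}{2 \frac{1}{-4}} \left(-5 - 2\right) = \frac{-2 - \frac{1}{4}}{2 \left(- \frac{1}{4}\right)} \left(-7\right) = \frac{1}{2} \left(-4\right) \left(- \frac{9}{4}\right) \left(-7\right) = \frac{9}{2} \left(-7\right) = - \frac{63}{2} \approx -31.5$)
$t = 114$
$c{\left(p \right)} + 81 t = - \frac{63}{2} + 81 \cdot 114 = - \frac{63}{2} + 9234 = \frac{18405}{2}$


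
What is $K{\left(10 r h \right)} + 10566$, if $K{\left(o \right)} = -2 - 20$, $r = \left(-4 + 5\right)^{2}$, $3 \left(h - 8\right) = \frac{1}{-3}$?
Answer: $10544$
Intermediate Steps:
$h = \frac{71}{9}$ ($h = 8 + \frac{1}{3 \left(-3\right)} = 8 + \frac{1}{3} \left(- \frac{1}{3}\right) = 8 - \frac{1}{9} = \frac{71}{9} \approx 7.8889$)
$r = 1$ ($r = 1^{2} = 1$)
$K{\left(o \right)} = -22$ ($K{\left(o \right)} = -2 - 20 = -22$)
$K{\left(10 r h \right)} + 10566 = -22 + 10566 = 10544$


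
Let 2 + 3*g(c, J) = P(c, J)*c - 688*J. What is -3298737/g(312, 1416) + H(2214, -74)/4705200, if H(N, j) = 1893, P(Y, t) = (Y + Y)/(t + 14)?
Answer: 426850379257561/42012779420400 ≈ 10.160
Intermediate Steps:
P(Y, t) = 2*Y/(14 + t) (P(Y, t) = (2*Y)/(14 + t) = 2*Y/(14 + t))
g(c, J) = -⅔ - 688*J/3 + 2*c²/(3*(14 + J)) (g(c, J) = -⅔ + ((2*c/(14 + J))*c - 688*J)/3 = -⅔ + (2*c²/(14 + J) - 688*J)/3 = -⅔ + (-688*J + 2*c²/(14 + J))/3 = -⅔ + (-688*J/3 + 2*c²/(3*(14 + J))) = -⅔ - 688*J/3 + 2*c²/(3*(14 + J)))
-3298737/g(312, 1416) + H(2214, -74)/4705200 = -3298737*3*(14 + 1416)/(2*(-14 + 312² - 4817*1416 - 344*1416²)) + 1893/4705200 = -3298737*2145/(-14 + 97344 - 6820872 - 344*2005056) + 1893*(1/4705200) = -3298737*2145/(-14 + 97344 - 6820872 - 689739264) + 631/1568400 = -3298737/((⅔)*(1/1430)*(-696462806)) + 631/1568400 = -3298737/(-53574062/165) + 631/1568400 = -3298737*(-165/53574062) + 631/1568400 = 544291605/53574062 + 631/1568400 = 426850379257561/42012779420400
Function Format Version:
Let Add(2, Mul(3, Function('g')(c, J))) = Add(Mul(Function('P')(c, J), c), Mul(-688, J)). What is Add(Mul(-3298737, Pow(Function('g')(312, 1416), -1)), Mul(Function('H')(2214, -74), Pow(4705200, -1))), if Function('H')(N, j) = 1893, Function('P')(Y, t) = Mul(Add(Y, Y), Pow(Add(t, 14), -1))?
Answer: Rational(426850379257561, 42012779420400) ≈ 10.160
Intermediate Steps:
Function('P')(Y, t) = Mul(2, Y, Pow(Add(14, t), -1)) (Function('P')(Y, t) = Mul(Mul(2, Y), Pow(Add(14, t), -1)) = Mul(2, Y, Pow(Add(14, t), -1)))
Function('g')(c, J) = Add(Rational(-2, 3), Mul(Rational(-688, 3), J), Mul(Rational(2, 3), Pow(c, 2), Pow(Add(14, J), -1))) (Function('g')(c, J) = Add(Rational(-2, 3), Mul(Rational(1, 3), Add(Mul(Mul(2, c, Pow(Add(14, J), -1)), c), Mul(-688, J)))) = Add(Rational(-2, 3), Mul(Rational(1, 3), Add(Mul(2, Pow(c, 2), Pow(Add(14, J), -1)), Mul(-688, J)))) = Add(Rational(-2, 3), Mul(Rational(1, 3), Add(Mul(-688, J), Mul(2, Pow(c, 2), Pow(Add(14, J), -1))))) = Add(Rational(-2, 3), Add(Mul(Rational(-688, 3), J), Mul(Rational(2, 3), Pow(c, 2), Pow(Add(14, J), -1)))) = Add(Rational(-2, 3), Mul(Rational(-688, 3), J), Mul(Rational(2, 3), Pow(c, 2), Pow(Add(14, J), -1))))
Add(Mul(-3298737, Pow(Function('g')(312, 1416), -1)), Mul(Function('H')(2214, -74), Pow(4705200, -1))) = Add(Mul(-3298737, Pow(Mul(Rational(2, 3), Pow(Add(14, 1416), -1), Add(-14, Pow(312, 2), Mul(-4817, 1416), Mul(-344, Pow(1416, 2)))), -1)), Mul(1893, Pow(4705200, -1))) = Add(Mul(-3298737, Pow(Mul(Rational(2, 3), Pow(1430, -1), Add(-14, 97344, -6820872, Mul(-344, 2005056))), -1)), Mul(1893, Rational(1, 4705200))) = Add(Mul(-3298737, Pow(Mul(Rational(2, 3), Rational(1, 1430), Add(-14, 97344, -6820872, -689739264)), -1)), Rational(631, 1568400)) = Add(Mul(-3298737, Pow(Mul(Rational(2, 3), Rational(1, 1430), -696462806), -1)), Rational(631, 1568400)) = Add(Mul(-3298737, Pow(Rational(-53574062, 165), -1)), Rational(631, 1568400)) = Add(Mul(-3298737, Rational(-165, 53574062)), Rational(631, 1568400)) = Add(Rational(544291605, 53574062), Rational(631, 1568400)) = Rational(426850379257561, 42012779420400)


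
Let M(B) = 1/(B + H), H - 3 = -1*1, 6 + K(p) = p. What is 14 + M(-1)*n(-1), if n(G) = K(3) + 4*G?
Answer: 7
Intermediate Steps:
K(p) = -6 + p
H = 2 (H = 3 - 1*1 = 3 - 1 = 2)
M(B) = 1/(2 + B) (M(B) = 1/(B + 2) = 1/(2 + B))
n(G) = -3 + 4*G (n(G) = (-6 + 3) + 4*G = -3 + 4*G)
14 + M(-1)*n(-1) = 14 + (-3 + 4*(-1))/(2 - 1) = 14 + (-3 - 4)/1 = 14 + 1*(-7) = 14 - 7 = 7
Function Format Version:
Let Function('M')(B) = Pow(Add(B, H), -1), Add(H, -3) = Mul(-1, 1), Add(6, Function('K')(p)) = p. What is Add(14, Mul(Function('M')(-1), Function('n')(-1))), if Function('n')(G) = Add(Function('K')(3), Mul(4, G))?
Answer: 7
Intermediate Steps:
Function('K')(p) = Add(-6, p)
H = 2 (H = Add(3, Mul(-1, 1)) = Add(3, -1) = 2)
Function('M')(B) = Pow(Add(2, B), -1) (Function('M')(B) = Pow(Add(B, 2), -1) = Pow(Add(2, B), -1))
Function('n')(G) = Add(-3, Mul(4, G)) (Function('n')(G) = Add(Add(-6, 3), Mul(4, G)) = Add(-3, Mul(4, G)))
Add(14, Mul(Function('M')(-1), Function('n')(-1))) = Add(14, Mul(Pow(Add(2, -1), -1), Add(-3, Mul(4, -1)))) = Add(14, Mul(Pow(1, -1), Add(-3, -4))) = Add(14, Mul(1, -7)) = Add(14, -7) = 7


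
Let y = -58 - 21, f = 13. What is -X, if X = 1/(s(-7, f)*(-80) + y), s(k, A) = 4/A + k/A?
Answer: 13/787 ≈ 0.016518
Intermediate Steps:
y = -79
X = -13/787 (X = 1/(((4 - 7)/13)*(-80) - 79) = 1/(((1/13)*(-3))*(-80) - 79) = 1/(-3/13*(-80) - 79) = 1/(240/13 - 79) = 1/(-787/13) = -13/787 ≈ -0.016518)
-X = -1*(-13/787) = 13/787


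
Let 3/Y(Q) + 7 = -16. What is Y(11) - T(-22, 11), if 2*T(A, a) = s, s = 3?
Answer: -75/46 ≈ -1.6304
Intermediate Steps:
T(A, a) = 3/2 (T(A, a) = (1/2)*3 = 3/2)
Y(Q) = -3/23 (Y(Q) = 3/(-7 - 16) = 3/(-23) = 3*(-1/23) = -3/23)
Y(11) - T(-22, 11) = -3/23 - 1*3/2 = -3/23 - 3/2 = -75/46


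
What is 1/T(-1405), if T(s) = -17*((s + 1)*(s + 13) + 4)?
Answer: -1/33224324 ≈ -3.0098e-8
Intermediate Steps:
T(s) = -68 - 17*(1 + s)*(13 + s) (T(s) = -17*((1 + s)*(13 + s) + 4) = -17*(4 + (1 + s)*(13 + s)) = -68 - 17*(1 + s)*(13 + s))
1/T(-1405) = 1/(-289 - 238*(-1405) - 17*(-1405)²) = 1/(-289 + 334390 - 17*1974025) = 1/(-289 + 334390 - 33558425) = 1/(-33224324) = -1/33224324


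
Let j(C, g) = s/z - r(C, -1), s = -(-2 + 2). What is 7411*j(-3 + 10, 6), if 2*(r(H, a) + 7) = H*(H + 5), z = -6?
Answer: -259385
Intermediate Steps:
s = 0 (s = -1*0 = 0)
r(H, a) = -7 + H*(5 + H)/2 (r(H, a) = -7 + (H*(H + 5))/2 = -7 + (H*(5 + H))/2 = -7 + H*(5 + H)/2)
j(C, g) = 7 - 5*C/2 - C²/2 (j(C, g) = 0/(-6) - (-7 + C²/2 + 5*C/2) = 0*(-⅙) + (7 - 5*C/2 - C²/2) = 0 + (7 - 5*C/2 - C²/2) = 7 - 5*C/2 - C²/2)
7411*j(-3 + 10, 6) = 7411*(7 - 5*(-3 + 10)/2 - (-3 + 10)²/2) = 7411*(7 - 5/2*7 - ½*7²) = 7411*(7 - 35/2 - ½*49) = 7411*(7 - 35/2 - 49/2) = 7411*(-35) = -259385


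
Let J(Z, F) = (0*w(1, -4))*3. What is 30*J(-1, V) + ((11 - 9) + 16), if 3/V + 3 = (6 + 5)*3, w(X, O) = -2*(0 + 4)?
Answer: 18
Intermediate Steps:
w(X, O) = -8 (w(X, O) = -2*4 = -8)
V = ⅒ (V = 3/(-3 + (6 + 5)*3) = 3/(-3 + 11*3) = 3/(-3 + 33) = 3/30 = 3*(1/30) = ⅒ ≈ 0.10000)
J(Z, F) = 0 (J(Z, F) = (0*(-8))*3 = 0*3 = 0)
30*J(-1, V) + ((11 - 9) + 16) = 30*0 + ((11 - 9) + 16) = 0 + (2 + 16) = 0 + 18 = 18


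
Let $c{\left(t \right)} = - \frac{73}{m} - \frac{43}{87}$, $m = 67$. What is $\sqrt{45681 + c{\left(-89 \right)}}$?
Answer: $\frac{\sqrt{1552060532793}}{5829} \approx 213.73$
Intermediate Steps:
$c{\left(t \right)} = - \frac{9232}{5829}$ ($c{\left(t \right)} = - \frac{73}{67} - \frac{43}{87} = - \frac{9232}{5829}$)
$\sqrt{45681 + c{\left(-89 \right)}} = \sqrt{45681 - \frac{9232}{5829}} = \sqrt{\frac{266265317}{5829}} = \frac{\sqrt{1552060532793}}{5829}$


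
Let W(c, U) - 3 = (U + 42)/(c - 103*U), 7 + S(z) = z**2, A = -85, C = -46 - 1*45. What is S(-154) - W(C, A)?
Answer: 205388827/8664 ≈ 23706.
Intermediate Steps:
C = -91 (C = -46 - 45 = -91)
S(z) = -7 + z**2
W(c, U) = 3 + (42 + U)/(c - 103*U) (W(c, U) = 3 + (U + 42)/(c - 103*U) = 3 + (42 + U)/(c - 103*U))
S(-154) - W(C, A) = (-7 + (-154)**2) - (-42 - 3*(-91) + 308*(-85))/(-1*(-91) + 103*(-85)) = (-7 + 23716) - (-42 + 273 - 26180)/(91 - 8755) = 23709 - (-25949)/(-8664) = 23709 - (-1)*(-25949)/8664 = 23709 - 1*25949/8664 = 23709 - 25949/8664 = 205388827/8664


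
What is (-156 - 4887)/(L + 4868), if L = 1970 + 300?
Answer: -5043/7138 ≈ -0.70650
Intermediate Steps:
L = 2270
(-156 - 4887)/(L + 4868) = (-156 - 4887)/(2270 + 4868) = -5043/7138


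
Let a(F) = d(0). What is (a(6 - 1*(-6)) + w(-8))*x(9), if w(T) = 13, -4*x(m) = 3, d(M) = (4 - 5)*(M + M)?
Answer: -39/4 ≈ -9.7500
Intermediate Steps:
d(M) = -2*M
x(m) = -¾ (x(m) = -¼*3 = -¾)
a(F) = 0 (a(F) = -2*0 = 0)
(a(6 - 1*(-6)) + w(-8))*x(9) = (0 + 13)*(-¾) = 13*(-¾) = -39/4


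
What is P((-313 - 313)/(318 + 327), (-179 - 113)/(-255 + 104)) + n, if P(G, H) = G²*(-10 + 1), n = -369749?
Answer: -17092039401/46225 ≈ -3.6976e+5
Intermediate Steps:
P(G, H) = -9*G² (P(G, H) = G²*(-9) = -9*G²)
P((-313 - 313)/(318 + 327), (-179 - 113)/(-255 + 104)) + n = -9*(-313 - 313)²/(318 + 327)² - 369749 = -9*(-626/645)² - 369749 = -9*391876/416025 - 369749 = -391876/46225 - 369749 = -17092039401/46225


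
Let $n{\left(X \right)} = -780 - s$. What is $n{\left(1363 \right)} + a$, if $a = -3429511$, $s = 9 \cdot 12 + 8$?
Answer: $-3430407$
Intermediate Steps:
$s = 116$ ($s = 108 + 8 = 116$)
$n{\left(X \right)} = -896$ ($n{\left(X \right)} = -780 - 116 = -896$)
$n{\left(1363 \right)} + a = -896 - 3429511 = -3430407$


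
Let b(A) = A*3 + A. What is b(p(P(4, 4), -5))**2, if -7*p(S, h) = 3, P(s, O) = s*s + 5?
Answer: 144/49 ≈ 2.9388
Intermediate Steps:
P(s, O) = 5 + s**2 (P(s, O) = s**2 + 5 = 5 + s**2)
p(S, h) = -3/7 (p(S, h) = -1/7*3 = -3/7)
b(A) = 4*A (b(A) = 3*A + A = 4*A)
b(p(P(4, 4), -5))**2 = (4*(-3/7))**2 = (-12/7)**2 = 144/49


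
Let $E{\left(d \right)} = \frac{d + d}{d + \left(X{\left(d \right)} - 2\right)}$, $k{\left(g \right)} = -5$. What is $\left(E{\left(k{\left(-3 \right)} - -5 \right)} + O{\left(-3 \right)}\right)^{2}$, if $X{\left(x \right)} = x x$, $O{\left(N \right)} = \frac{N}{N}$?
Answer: $1$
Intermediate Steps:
$O{\left(N \right)} = 1$
$X{\left(x \right)} = x^{2}$
$E{\left(d \right)} = \frac{2 d}{-2 + d + d^{2}}$ ($E{\left(d \right)} = \frac{d + d}{d + \left(d^{2} - 2\right)} = \frac{2 d}{d + \left(-2 + d^{2}\right)} = \frac{2 d}{-2 + d + d^{2}}$)
$\left(E{\left(k{\left(-3 \right)} - -5 \right)} + O{\left(-3 \right)}\right)^{2} = \left(\frac{2 \left(-5 - -5\right)}{-2 - 0 + \left(-5 - -5\right)^{2}} + 1\right)^{2} = \left(\frac{2 \left(-5 + 5\right)}{-2 + \left(-5 + 5\right) + \left(-5 + 5\right)^{2}} + 1\right)^{2} = \left(2 \cdot 0 \frac{1}{-2 + 0 + 0^{2}} + 1\right)^{2} = \left(2 \cdot 0 \frac{1}{-2 + 0 + 0} + 1\right)^{2} = \left(2 \cdot 0 \frac{1}{-2} + 1\right)^{2} = \left(2 \cdot 0 \left(- \frac{1}{2}\right) + 1\right)^{2} = \left(0 + 1\right)^{2} = 1^{2} = 1$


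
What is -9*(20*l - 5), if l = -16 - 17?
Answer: 5985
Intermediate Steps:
l = -33
-9*(20*l - 5) = -9*(20*(-33) - 5) = -9*(-660 - 5) = -9*(-665) = 5985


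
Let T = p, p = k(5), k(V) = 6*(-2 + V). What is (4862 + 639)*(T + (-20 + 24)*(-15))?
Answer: -231042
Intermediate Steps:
k(V) = -12 + 6*V
p = 18 (p = -12 + 6*5 = -12 + 30 = 18)
T = 18
(4862 + 639)*(T + (-20 + 24)*(-15)) = (4862 + 639)*(18 + (-20 + 24)*(-15)) = 5501*(18 + 4*(-15)) = 5501*(18 - 60) = 5501*(-42) = -231042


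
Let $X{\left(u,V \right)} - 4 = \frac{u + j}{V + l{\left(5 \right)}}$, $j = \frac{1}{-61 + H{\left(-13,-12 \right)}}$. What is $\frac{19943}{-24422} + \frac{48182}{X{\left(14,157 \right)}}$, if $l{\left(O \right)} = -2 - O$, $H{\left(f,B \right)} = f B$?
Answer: $\frac{16766823161867}{1424559682} \approx 11770.0$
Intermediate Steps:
$H{\left(f,B \right)} = B f$
$j = \frac{1}{95}$ ($j = \frac{1}{-61 - -156} = \frac{1}{-61 + 156} = \frac{1}{95} \approx 0.010526$)
$X{\left(u,V \right)} = 4 + \frac{\frac{1}{95} + u}{-7 + V}$ ($X{\left(u,V \right)} = 4 + \frac{u + \frac{1}{95}}{V - 7} = 4 + \frac{\frac{1}{95} + u}{V - 7} = 4 + \frac{\frac{1}{95} + u}{-7 + V}$)
$\frac{19943}{-24422} + \frac{48182}{X{\left(14,157 \right)}} = \frac{19943}{-24422} + \frac{48182}{\frac{1}{-7 + 157} \left(- \frac{2659}{95} + 14 + 4 \cdot 157\right)} = 19943 \left(- \frac{1}{24422}\right) + \frac{48182}{\frac{1}{150} \left(- \frac{2659}{95} + 14 + 628\right)} = - \frac{19943}{24422} + \frac{48182}{\frac{1}{150} \cdot \frac{58331}{95}} = - \frac{19943}{24422} + \frac{48182}{\frac{58331}{14250}} = - \frac{19943}{24422} + 48182 \cdot \frac{14250}{58331} = - \frac{19943}{24422} + \frac{686593500}{58331} = \frac{16766823161867}{1424559682}$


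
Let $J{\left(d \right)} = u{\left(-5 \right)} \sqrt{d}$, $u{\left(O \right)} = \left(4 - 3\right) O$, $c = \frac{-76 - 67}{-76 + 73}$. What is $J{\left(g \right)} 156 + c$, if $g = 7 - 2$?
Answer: $\frac{143}{3} - 780 \sqrt{5} \approx -1696.5$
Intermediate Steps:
$g = 5$ ($g = 7 - 2 = 5$)
$c = \frac{143}{3}$ ($c = - \frac{143}{-3} = \left(-143\right) \left(- \frac{1}{3}\right) = \frac{143}{3} \approx 47.667$)
$u{\left(O \right)} = O$ ($u{\left(O \right)} = 1 O = O$)
$J{\left(d \right)} = - 5 \sqrt{d}$
$J{\left(g \right)} 156 + c = - 5 \sqrt{5} \cdot 156 + \frac{143}{3} = - 780 \sqrt{5} + \frac{143}{3} = \frac{143}{3} - 780 \sqrt{5}$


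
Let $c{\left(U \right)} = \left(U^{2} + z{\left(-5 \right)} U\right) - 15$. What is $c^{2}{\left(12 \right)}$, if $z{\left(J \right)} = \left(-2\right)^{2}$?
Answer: $31329$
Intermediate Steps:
$z{\left(J \right)} = 4$
$c{\left(U \right)} = -15 + U^{2} + 4 U$ ($c{\left(U \right)} = \left(U^{2} + 4 U\right) - 15 = -15 + U^{2} + 4 U$)
$c^{2}{\left(12 \right)} = \left(-15 + 12^{2} + 4 \cdot 12\right)^{2} = \left(-15 + 144 + 48\right)^{2} = 177^{2} = 31329$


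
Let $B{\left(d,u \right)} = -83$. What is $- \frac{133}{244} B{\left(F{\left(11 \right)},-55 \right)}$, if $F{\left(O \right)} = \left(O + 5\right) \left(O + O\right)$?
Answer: $\frac{11039}{244} \approx 45.242$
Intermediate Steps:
$F{\left(O \right)} = 2 O \left(5 + O\right)$ ($F{\left(O \right)} = \left(5 + O\right) 2 O = 2 O \left(5 + O\right)$)
$- \frac{133}{244} B{\left(F{\left(11 \right)},-55 \right)} = - \frac{133}{244} \left(-83\right) = \left(-133\right) \frac{1}{244} \left(-83\right) = \left(- \frac{133}{244}\right) \left(-83\right) = \frac{11039}{244}$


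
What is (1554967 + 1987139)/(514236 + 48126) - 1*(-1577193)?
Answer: 147826158662/93727 ≈ 1.5772e+6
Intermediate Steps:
(1554967 + 1987139)/(514236 + 48126) - 1*(-1577193) = 3542106/562362 + 1577193 = 3542106*(1/562362) + 1577193 = 590351/93727 + 1577193 = 147826158662/93727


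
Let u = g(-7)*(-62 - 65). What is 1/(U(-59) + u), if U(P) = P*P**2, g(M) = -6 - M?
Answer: -1/205506 ≈ -4.8660e-6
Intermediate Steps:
u = -127 (u = (-6 - 1*(-7))*(-62 - 65) = (-6 + 7)*(-127) = 1*(-127) = -127)
U(P) = P**3
1/(U(-59) + u) = 1/((-59)**3 - 127) = 1/(-205379 - 127) = 1/(-205506) = -1/205506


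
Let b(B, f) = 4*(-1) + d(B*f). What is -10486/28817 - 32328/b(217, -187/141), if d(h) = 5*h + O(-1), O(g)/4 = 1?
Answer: 129227475646/5846825215 ≈ 22.102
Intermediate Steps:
O(g) = 4 (O(g) = 4*1 = 4)
d(h) = 4 + 5*h (d(h) = 5*h + 4 = 4 + 5*h)
b(B, f) = 5*B*f (b(B, f) = 4*(-1) + (4 + 5*(B*f)) = -4 + (4 + 5*B*f) = 5*B*f)
-10486/28817 - 32328/b(217, -187/141) = -10486/28817 - 32328/(5*217*(-187/141)) = -10486/28817 - 32328/(-202895/141) = -10486/28817 - 32328*(-141/202895) = -10486/28817 + 4558248/202895 = 129227475646/5846825215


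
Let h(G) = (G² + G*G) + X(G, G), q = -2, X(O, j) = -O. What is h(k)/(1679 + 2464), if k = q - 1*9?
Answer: 253/4143 ≈ 0.061067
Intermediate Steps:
k = -11 (k = -2 - 1*9 = -2 - 9 = -11)
h(G) = -G + 2*G² (h(G) = (G² + G*G) - G = (G² + G²) - G = 2*G² - G = -G + 2*G²)
h(k)/(1679 + 2464) = (-11*(-1 + 2*(-11)))/(1679 + 2464) = -11*(-1 - 22)/4143 = -11*(-23)*(1/4143) = 253*(1/4143) = 253/4143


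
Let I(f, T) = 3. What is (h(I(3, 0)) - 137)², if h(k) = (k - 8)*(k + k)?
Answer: 27889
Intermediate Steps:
h(k) = 2*k*(-8 + k) (h(k) = (-8 + k)*(2*k) = 2*k*(-8 + k))
(h(I(3, 0)) - 137)² = (2*3*(-8 + 3) - 137)² = (2*3*(-5) - 137)² = (-30 - 137)² = (-167)² = 27889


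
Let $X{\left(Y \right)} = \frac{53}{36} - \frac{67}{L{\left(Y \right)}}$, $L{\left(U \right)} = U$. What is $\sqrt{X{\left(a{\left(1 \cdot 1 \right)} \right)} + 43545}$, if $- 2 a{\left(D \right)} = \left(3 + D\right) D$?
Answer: $\frac{\sqrt{1568879}}{6} \approx 208.76$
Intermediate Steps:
$a{\left(D \right)} = - \frac{D \left(3 + D\right)}{2}$ ($a{\left(D \right)} = - \frac{\left(3 + D\right) D}{2} = - \frac{D \left(3 + D\right)}{2}$)
$X{\left(Y \right)} = \frac{53}{36} - \frac{67}{Y}$
$\sqrt{X{\left(a{\left(1 \cdot 1 \right)} \right)} + 43545} = \sqrt{\left(\frac{53}{36} - \frac{67}{\left(- \frac{1}{2}\right) 1 \cdot 1 \left(3 + 1 \cdot 1\right)}\right) + 43545} = \sqrt{\left(\frac{53}{36} - \frac{67}{\left(- \frac{1}{2}\right) 1 \left(3 + 1\right)}\right) + 43545} = \sqrt{\left(\frac{53}{36} - \frac{67}{\left(- \frac{1}{2}\right) 1 \cdot 4}\right) + 43545} = \sqrt{\left(\frac{53}{36} - \frac{67}{-2}\right) + 43545} = \sqrt{\left(\frac{53}{36} - - \frac{67}{2}\right) + 43545} = \sqrt{\left(\frac{53}{36} + \frac{67}{2}\right) + 43545} = \sqrt{\frac{1259}{36} + 43545} = \sqrt{\frac{1568879}{36}} = \frac{\sqrt{1568879}}{6}$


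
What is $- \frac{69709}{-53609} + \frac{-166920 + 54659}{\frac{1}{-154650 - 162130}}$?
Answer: $\frac{1906445379913929}{53609} \approx 3.5562 \cdot 10^{10}$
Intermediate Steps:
$- \frac{69709}{-53609} + \frac{-166920 + 54659}{\frac{1}{-154650 - 162130}} = \left(-69709\right) \left(- \frac{1}{53609}\right) - \frac{112261}{\frac{1}{-316780}} = \frac{69709}{53609} - \frac{112261}{- \frac{1}{316780}} = \frac{69709}{53609} - -35562039580 = \frac{69709}{53609} + 35562039580 = \frac{1906445379913929}{53609}$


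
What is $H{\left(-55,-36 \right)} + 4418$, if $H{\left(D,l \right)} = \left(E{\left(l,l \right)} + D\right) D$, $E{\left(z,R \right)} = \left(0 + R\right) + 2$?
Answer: $9313$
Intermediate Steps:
$E{\left(z,R \right)} = 2 + R$ ($E{\left(z,R \right)} = R + 2 = 2 + R$)
$H{\left(D,l \right)} = D \left(2 + D + l\right)$ ($H{\left(D,l \right)} = \left(\left(2 + l\right) + D\right) D = \left(2 + D + l\right) D = D \left(2 + D + l\right)$)
$H{\left(-55,-36 \right)} + 4418 = - 55 \left(2 - 55 - 36\right) + 4418 = \left(-55\right) \left(-89\right) + 4418 = 4895 + 4418 = 9313$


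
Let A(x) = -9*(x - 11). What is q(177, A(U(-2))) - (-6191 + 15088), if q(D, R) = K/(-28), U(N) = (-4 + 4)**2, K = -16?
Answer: -62275/7 ≈ -8896.4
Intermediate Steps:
U(N) = 0 (U(N) = 0**2 = 0)
A(x) = 99 - 9*x (A(x) = -9*(-11 + x) = 99 - 9*x)
q(D, R) = 4/7 (q(D, R) = -16/(-28) = -16*(-1/28) = 4/7)
q(177, A(U(-2))) - (-6191 + 15088) = 4/7 - (-6191 + 15088) = 4/7 - 1*8897 = 4/7 - 8897 = -62275/7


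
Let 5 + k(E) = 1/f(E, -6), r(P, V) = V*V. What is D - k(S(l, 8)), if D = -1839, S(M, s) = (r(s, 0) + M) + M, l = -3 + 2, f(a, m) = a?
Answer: -3667/2 ≈ -1833.5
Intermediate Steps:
r(P, V) = V²
l = -1
S(M, s) = 2*M (S(M, s) = (0² + M) + M = (0 + M) + M = M + M = 2*M)
k(E) = -5 + 1/E
D - k(S(l, 8)) = -1839 - (-5 + 1/(2*(-1))) = -1839 - (-5 + 1/(-2)) = -1839 - (-5 - ½) = -1839 - 1*(-11/2) = -1839 + 11/2 = -3667/2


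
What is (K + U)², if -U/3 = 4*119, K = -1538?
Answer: 8797156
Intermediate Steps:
U = -1428 (U = -12*119 = -3*476 = -1428)
(K + U)² = (-1538 - 1428)² = (-2966)² = 8797156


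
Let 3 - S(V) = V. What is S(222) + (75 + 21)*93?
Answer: 8709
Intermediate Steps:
S(V) = 3 - V
S(222) + (75 + 21)*93 = (3 - 1*222) + (75 + 21)*93 = (3 - 222) + 96*93 = -219 + 8928 = 8709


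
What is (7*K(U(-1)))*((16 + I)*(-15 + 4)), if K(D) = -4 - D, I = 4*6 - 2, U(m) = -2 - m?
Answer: 8778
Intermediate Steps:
I = 22 (I = 24 - 2 = 22)
(7*K(U(-1)))*((16 + I)*(-15 + 4)) = (7*(-4 - (-2 - 1*(-1))))*((16 + 22)*(-15 + 4)) = (7*(-4 - (-2 + 1)))*(38*(-11)) = (7*(-4 - 1*(-1)))*(-418) = (7*(-4 + 1))*(-418) = (7*(-3))*(-418) = -21*(-418) = 8778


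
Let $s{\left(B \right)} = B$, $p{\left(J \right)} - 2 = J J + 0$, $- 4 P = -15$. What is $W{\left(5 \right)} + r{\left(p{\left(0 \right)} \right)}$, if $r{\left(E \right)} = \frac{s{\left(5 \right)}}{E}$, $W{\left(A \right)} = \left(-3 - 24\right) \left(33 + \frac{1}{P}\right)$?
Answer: $- \frac{8957}{10} \approx -895.7$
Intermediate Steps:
$P = \frac{15}{4}$ ($P = \left(- \frac{1}{4}\right) \left(-15\right) = \frac{15}{4} \approx 3.75$)
$p{\left(J \right)} = 2 + J^{2}$ ($p{\left(J \right)} = 2 + \left(J J + 0\right) = 2 + \left(J^{2} + 0\right) = 2 + J^{2}$)
$W{\left(A \right)} = - \frac{4491}{5}$ ($W{\left(A \right)} = \left(-3 - 24\right) \left(33 + \frac{1}{\frac{15}{4}}\right) = - 27 \left(33 + \frac{4}{15}\right) = \left(-27\right) \frac{499}{15} = - \frac{4491}{5}$)
$r{\left(E \right)} = \frac{5}{E}$
$W{\left(5 \right)} + r{\left(p{\left(0 \right)} \right)} = - \frac{4491}{5} + \frac{5}{2 + 0^{2}} = - \frac{4491}{5} + \frac{5}{2 + 0} = - \frac{4491}{5} + \frac{5}{2} = - \frac{8957}{10}$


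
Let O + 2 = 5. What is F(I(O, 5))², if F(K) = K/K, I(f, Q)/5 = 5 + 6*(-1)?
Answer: 1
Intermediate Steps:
O = 3 (O = -2 + 5 = 3)
I(f, Q) = -5 (I(f, Q) = 5*(5 + 6*(-1)) = 5*(5 - 6) = 5*(-1) = -5)
F(K) = 1
F(I(O, 5))² = 1² = 1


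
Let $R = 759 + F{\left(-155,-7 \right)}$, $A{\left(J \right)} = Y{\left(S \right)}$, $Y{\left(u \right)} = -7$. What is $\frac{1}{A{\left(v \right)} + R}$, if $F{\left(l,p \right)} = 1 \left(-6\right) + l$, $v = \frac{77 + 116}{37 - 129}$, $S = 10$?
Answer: $\frac{1}{591} \approx 0.001692$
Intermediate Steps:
$v = - \frac{193}{92}$ ($v = \frac{193}{-92} = 193 \left(- \frac{1}{92}\right) = - \frac{193}{92} \approx -2.0978$)
$A{\left(J \right)} = -7$
$F{\left(l,p \right)} = -6 + l$
$R = 598$ ($R = 759 - 161 = 598$)
$\frac{1}{A{\left(v \right)} + R} = \frac{1}{-7 + 598} = \frac{1}{591}$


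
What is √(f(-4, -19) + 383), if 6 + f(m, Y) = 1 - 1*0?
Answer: 3*√42 ≈ 19.442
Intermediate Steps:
f(m, Y) = -5 (f(m, Y) = -6 + (1 - 1*0) = -6 + (1 + 0) = -6 + 1 = -5)
√(f(-4, -19) + 383) = √(-5 + 383) = √378 = 3*√42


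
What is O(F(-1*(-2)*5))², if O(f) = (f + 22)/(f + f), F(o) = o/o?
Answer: 529/4 ≈ 132.25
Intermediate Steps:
F(o) = 1
O(f) = (22 + f)/(2*f) (O(f) = (22 + f)/((2*f)) = (22 + f)*(1/(2*f)) = (22 + f)/(2*f))
O(F(-1*(-2)*5))² = ((½)*(22 + 1)/1)² = ((½)*1*23)² = (23/2)² = 529/4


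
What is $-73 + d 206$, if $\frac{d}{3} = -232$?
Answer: $-143449$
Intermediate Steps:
$d = -696$ ($d = 3 \left(-232\right) = -696$)
$-73 + d 206 = -73 - 143376 = -143449$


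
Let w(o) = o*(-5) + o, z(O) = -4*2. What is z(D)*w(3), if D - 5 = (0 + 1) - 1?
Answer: 96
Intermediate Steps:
D = 5 (D = 5 + ((0 + 1) - 1) = 5 + (1 - 1) = 5 + 0 = 5)
z(O) = -8
w(o) = -4*o (w(o) = -5*o + o = -4*o)
z(D)*w(3) = -(-32)*3 = -8*(-12) = 96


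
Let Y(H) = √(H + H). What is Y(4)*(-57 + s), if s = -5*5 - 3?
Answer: -170*√2 ≈ -240.42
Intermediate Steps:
s = -28 (s = -25 - 3 = -28)
Y(H) = √2*√H (Y(H) = √(2*H) = √2*√H)
Y(4)*(-57 + s) = (√2*√4)*(-57 - 28) = (√2*2)*(-85) = (2*√2)*(-85) = -170*√2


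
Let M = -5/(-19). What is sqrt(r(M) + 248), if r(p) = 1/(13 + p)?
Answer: sqrt(437605)/42 ≈ 15.750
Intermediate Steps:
M = 5/19 (M = -5*(-1/19) = 5/19 ≈ 0.26316)
sqrt(r(M) + 248) = sqrt(1/(13 + 5/19) + 248) = sqrt(1/(252/19) + 248) = sqrt(19/252 + 248) = sqrt(62515/252) = sqrt(437605)/42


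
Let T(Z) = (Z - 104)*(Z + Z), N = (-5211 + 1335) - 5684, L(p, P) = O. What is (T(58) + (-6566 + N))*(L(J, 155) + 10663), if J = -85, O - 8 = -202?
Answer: -224685678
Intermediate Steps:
O = -194 (O = 8 - 202 = -194)
L(p, P) = -194
N = -9560 (N = -3876 - 5684 = -9560)
T(Z) = 2*Z*(-104 + Z) (T(Z) = (-104 + Z)*(2*Z) = 2*Z*(-104 + Z))
(T(58) + (-6566 + N))*(L(J, 155) + 10663) = (2*58*(-104 + 58) + (-6566 - 9560))*(-194 + 10663) = (2*58*(-46) - 16126)*10469 = (-5336 - 16126)*10469 = -21462*10469 = -224685678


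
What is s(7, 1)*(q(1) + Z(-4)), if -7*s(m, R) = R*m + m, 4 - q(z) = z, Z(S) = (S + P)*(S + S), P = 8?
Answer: 58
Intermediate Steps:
Z(S) = 2*S*(8 + S) (Z(S) = (S + 8)*(S + S) = (8 + S)*(2*S) = 2*S*(8 + S))
q(z) = 4 - z
s(m, R) = -m/7 - R*m/7 (s(m, R) = -(R*m + m)/7 = -(m + R*m)/7 = -m/7 - R*m/7)
s(7, 1)*(q(1) + Z(-4)) = (-⅐*7*(1 + 1))*((4 - 1*1) + 2*(-4)*(8 - 4)) = (-⅐*7*2)*((4 - 1) + 2*(-4)*4) = -2*(3 - 32) = -2*(-29) = 58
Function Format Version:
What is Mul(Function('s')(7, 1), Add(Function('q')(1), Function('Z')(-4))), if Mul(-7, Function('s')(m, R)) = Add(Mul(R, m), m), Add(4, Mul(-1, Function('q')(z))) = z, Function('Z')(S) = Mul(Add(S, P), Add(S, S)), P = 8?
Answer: 58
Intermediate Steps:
Function('Z')(S) = Mul(2, S, Add(8, S)) (Function('Z')(S) = Mul(Add(S, 8), Add(S, S)) = Mul(Add(8, S), Mul(2, S)) = Mul(2, S, Add(8, S)))
Function('q')(z) = Add(4, Mul(-1, z))
Function('s')(m, R) = Add(Mul(Rational(-1, 7), m), Mul(Rational(-1, 7), R, m)) (Function('s')(m, R) = Mul(Rational(-1, 7), Add(Mul(R, m), m)) = Mul(Rational(-1, 7), Add(m, Mul(R, m))) = Add(Mul(Rational(-1, 7), m), Mul(Rational(-1, 7), R, m)))
Mul(Function('s')(7, 1), Add(Function('q')(1), Function('Z')(-4))) = Mul(Mul(Rational(-1, 7), 7, Add(1, 1)), Add(Add(4, Mul(-1, 1)), Mul(2, -4, Add(8, -4)))) = Mul(Mul(Rational(-1, 7), 7, 2), Add(Add(4, -1), Mul(2, -4, 4))) = Mul(-2, Add(3, -32)) = Mul(-2, -29) = 58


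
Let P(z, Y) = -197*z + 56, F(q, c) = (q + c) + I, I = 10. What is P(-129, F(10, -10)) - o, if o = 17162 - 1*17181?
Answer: 25488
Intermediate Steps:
F(q, c) = 10 + c + q (F(q, c) = (q + c) + 10 = (c + q) + 10 = 10 + c + q)
P(z, Y) = 56 - 197*z
o = -19 (o = 17162 - 17181 = -19)
P(-129, F(10, -10)) - o = (56 - 197*(-129)) - 1*(-19) = (56 + 25413) + 19 = 25469 + 19 = 25488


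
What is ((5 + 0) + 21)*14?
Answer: 364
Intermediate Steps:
((5 + 0) + 21)*14 = (5 + 21)*14 = 26*14 = 364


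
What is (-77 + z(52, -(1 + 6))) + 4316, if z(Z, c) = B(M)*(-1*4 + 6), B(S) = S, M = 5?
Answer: 4249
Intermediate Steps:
z(Z, c) = 10 (z(Z, c) = 5*(-1*4 + 6) = 5*(-4 + 6) = 5*2 = 10)
(-77 + z(52, -(1 + 6))) + 4316 = (-77 + 10) + 4316 = -67 + 4316 = 4249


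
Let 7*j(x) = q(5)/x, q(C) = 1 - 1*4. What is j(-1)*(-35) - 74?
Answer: -89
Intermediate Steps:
q(C) = -3 (q(C) = 1 - 4 = -3)
j(x) = -3/(7*x) (j(x) = (-3/x)/7 = -3/(7*x))
j(-1)*(-35) - 74 = -3/7/(-1)*(-35) - 74 = -3/7*(-1)*(-35) - 74 = (3/7)*(-35) - 74 = -15 - 74 = -89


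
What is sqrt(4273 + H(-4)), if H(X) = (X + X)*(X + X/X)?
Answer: sqrt(4297) ≈ 65.552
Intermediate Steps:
H(X) = 2*X*(1 + X) (H(X) = (2*X)*(X + 1) = (2*X)*(1 + X) = 2*X*(1 + X))
sqrt(4273 + H(-4)) = sqrt(4273 + 2*(-4)*(1 - 4)) = sqrt(4273 + 2*(-4)*(-3)) = sqrt(4273 + 24) = sqrt(4297)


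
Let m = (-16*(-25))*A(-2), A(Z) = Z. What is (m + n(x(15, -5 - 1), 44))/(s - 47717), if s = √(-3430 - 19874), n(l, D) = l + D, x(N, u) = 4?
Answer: 35883184/2276935393 + 1504*I*√5826/2276935393 ≈ 0.015759 + 5.0418e-5*I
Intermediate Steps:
n(l, D) = D + l
m = -800 (m = -16*(-25)*(-2) = 400*(-2) = -800)
s = 2*I*√5826 (s = √(-23304) = 2*I*√5826 ≈ 152.66*I)
(m + n(x(15, -5 - 1), 44))/(s - 47717) = (-800 + (44 + 4))/(2*I*√5826 - 47717) = (-800 + 48)/(-47717 + 2*I*√5826) = -752/(-47717 + 2*I*√5826)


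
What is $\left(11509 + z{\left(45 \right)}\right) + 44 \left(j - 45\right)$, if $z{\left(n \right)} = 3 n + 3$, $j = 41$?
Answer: $11471$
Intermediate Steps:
$z{\left(n \right)} = 3 + 3 n$
$\left(11509 + z{\left(45 \right)}\right) + 44 \left(j - 45\right) = \left(11509 + \left(3 + 3 \cdot 45\right)\right) + 44 \left(41 - 45\right) = \left(11509 + \left(3 + 135\right)\right) + 44 \left(-4\right) = \left(11509 + 138\right) - 176 = 11647 - 176 = 11471$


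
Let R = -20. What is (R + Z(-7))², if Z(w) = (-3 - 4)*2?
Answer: 1156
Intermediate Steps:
Z(w) = -14 (Z(w) = -7*2 = -14)
(R + Z(-7))² = (-20 - 14)² = (-34)² = 1156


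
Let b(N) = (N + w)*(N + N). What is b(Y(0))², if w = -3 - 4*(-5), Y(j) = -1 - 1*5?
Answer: 17424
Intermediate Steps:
Y(j) = -6 (Y(j) = -1 - 5 = -6)
w = 17 (w = -3 + 20 = 17)
b(N) = 2*N*(17 + N) (b(N) = (N + 17)*(N + N) = (17 + N)*(2*N) = 2*N*(17 + N))
b(Y(0))² = (2*(-6)*(17 - 6))² = (2*(-6)*11)² = (-132)² = 17424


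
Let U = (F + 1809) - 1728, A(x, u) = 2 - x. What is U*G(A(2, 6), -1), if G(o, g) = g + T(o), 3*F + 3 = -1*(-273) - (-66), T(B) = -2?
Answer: -579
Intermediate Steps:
F = 112 (F = -1 + (-1*(-273) - (-66))/3 = -1 + (273 - 1*(-66))/3 = -1 + (273 + 66)/3 = -1 + (⅓)*339 = -1 + 113 = 112)
G(o, g) = -2 + g (G(o, g) = g - 2 = -2 + g)
U = 193 (U = (112 + 1809) - 1728 = 1921 - 1728 = 193)
U*G(A(2, 6), -1) = 193*(-2 - 1) = 193*(-3) = -579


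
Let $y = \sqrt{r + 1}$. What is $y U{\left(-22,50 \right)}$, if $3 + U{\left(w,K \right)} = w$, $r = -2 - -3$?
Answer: $- 25 \sqrt{2} \approx -35.355$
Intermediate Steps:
$r = 1$ ($r = -2 + 3 = 1$)
$U{\left(w,K \right)} = -3 + w$
$y = \sqrt{2}$ ($y = \sqrt{1 + 1} = \sqrt{2} \approx 1.4142$)
$y U{\left(-22,50 \right)} = \sqrt{2} \left(-3 - 22\right) = \sqrt{2} \left(-25\right) = - 25 \sqrt{2}$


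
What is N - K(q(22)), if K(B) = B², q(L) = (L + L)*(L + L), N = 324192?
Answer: -3423904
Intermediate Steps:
q(L) = 4*L² (q(L) = (2*L)*(2*L) = 4*L²)
N - K(q(22)) = 324192 - (4*22²)² = 324192 - (4*484)² = 324192 - 1*1936² = 324192 - 1*3748096 = 324192 - 3748096 = -3423904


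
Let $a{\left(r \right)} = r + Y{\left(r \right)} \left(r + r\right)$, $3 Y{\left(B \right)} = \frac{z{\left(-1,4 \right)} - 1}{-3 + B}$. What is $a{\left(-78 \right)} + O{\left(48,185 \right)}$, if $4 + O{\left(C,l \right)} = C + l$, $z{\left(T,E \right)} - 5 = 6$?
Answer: $\frac{12751}{81} \approx 157.42$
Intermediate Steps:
$z{\left(T,E \right)} = 11$ ($z{\left(T,E \right)} = 5 + 6 = 11$)
$O{\left(C,l \right)} = -4 + C + l$ ($O{\left(C,l \right)} = -4 + \left(C + l\right) = -4 + C + l$)
$Y{\left(B \right)} = \frac{10}{3 \left(-3 + B\right)}$ ($Y{\left(B \right)} = \frac{\left(11 - 1\right) \frac{1}{-3 + B}}{3} = \frac{10 \frac{1}{-3 + B}}{3} = \frac{10}{3 \left(-3 + B\right)}$)
$a{\left(r \right)} = r + \frac{20 r}{3 \left(-3 + r\right)}$ ($a{\left(r \right)} = r + \frac{10}{3 \left(-3 + r\right)} \left(r + r\right) = r + \frac{10}{3 \left(-3 + r\right)} 2 r = r + \frac{20 r}{3 \left(-3 + r\right)}$)
$a{\left(-78 \right)} + O{\left(48,185 \right)} = \frac{1}{3} \left(-78\right) \frac{1}{-3 - 78} \left(11 + 3 \left(-78\right)\right) + \left(-4 + 48 + 185\right) = \frac{1}{3} \left(-78\right) \frac{1}{-81} \left(11 - 234\right) + 229 = \frac{1}{3} \left(-78\right) \left(- \frac{1}{81}\right) \left(-223\right) + 229 = - \frac{5798}{81} + 229 = \frac{12751}{81}$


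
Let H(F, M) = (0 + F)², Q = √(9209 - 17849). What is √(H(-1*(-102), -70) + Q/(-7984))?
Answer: √(10362425616 - 2994*I*√15)/998 ≈ 102.0 - 5.707e-5*I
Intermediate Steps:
Q = 24*I*√15 (Q = √(-8640) = 24*I*√15 ≈ 92.952*I)
H(F, M) = F²
√(H(-1*(-102), -70) + Q/(-7984)) = √((-1*(-102))² + (24*I*√15)/(-7984)) = √(102² + (24*I*√15)*(-1/7984)) = √(10404 - 3*I*√15/998)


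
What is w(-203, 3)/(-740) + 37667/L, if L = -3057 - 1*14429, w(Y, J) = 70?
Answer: -103920/46213 ≈ -2.2487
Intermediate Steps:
L = -17486 (L = -3057 - 14429 = -17486)
w(-203, 3)/(-740) + 37667/L = 70/(-740) + 37667/(-17486) = 70*(-1/740) + 37667*(-1/17486) = -7/74 - 5381/2498 = -103920/46213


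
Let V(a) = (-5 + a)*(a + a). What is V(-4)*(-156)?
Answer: -11232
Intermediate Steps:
V(a) = 2*a*(-5 + a) (V(a) = (-5 + a)*(2*a) = 2*a*(-5 + a))
V(-4)*(-156) = (2*(-4)*(-5 - 4))*(-156) = (2*(-4)*(-9))*(-156) = 72*(-156) = -11232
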